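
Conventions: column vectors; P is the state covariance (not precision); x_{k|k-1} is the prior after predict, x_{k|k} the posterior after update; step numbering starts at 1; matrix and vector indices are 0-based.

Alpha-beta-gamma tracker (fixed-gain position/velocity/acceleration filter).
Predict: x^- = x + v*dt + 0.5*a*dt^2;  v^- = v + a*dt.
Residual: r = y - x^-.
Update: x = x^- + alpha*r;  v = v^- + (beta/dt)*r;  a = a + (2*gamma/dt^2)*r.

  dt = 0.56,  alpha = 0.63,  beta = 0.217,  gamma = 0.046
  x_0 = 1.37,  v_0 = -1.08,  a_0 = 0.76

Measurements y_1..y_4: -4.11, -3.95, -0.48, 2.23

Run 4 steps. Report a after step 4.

step 1: x_pred=0.8844  r=-4.9944  x^+=-2.2621  v^+=-2.5897  a^+=-0.7052
step 2: x_pred=-3.8229  r=-0.1271  x^+=-3.9030  v^+=-3.0339  a^+=-0.7425
step 3: x_pred=-5.7184  r=5.2384  x^+=-2.4182  v^+=-1.4198  a^+=0.7943
step 4: x_pred=-3.0887  r=5.3187  x^+=0.2621  v^+=1.0860  a^+=2.3546

a_post = 2.3546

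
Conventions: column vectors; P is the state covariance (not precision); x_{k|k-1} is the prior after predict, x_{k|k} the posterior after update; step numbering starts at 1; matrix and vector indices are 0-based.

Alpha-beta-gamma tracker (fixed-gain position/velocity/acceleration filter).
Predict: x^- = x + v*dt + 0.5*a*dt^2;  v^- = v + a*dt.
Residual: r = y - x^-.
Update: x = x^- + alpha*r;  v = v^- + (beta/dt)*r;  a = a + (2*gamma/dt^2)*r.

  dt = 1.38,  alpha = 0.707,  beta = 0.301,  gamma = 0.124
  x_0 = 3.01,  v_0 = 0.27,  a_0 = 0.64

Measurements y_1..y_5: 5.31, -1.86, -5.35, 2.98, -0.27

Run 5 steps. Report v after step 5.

step 1: x_pred=3.9920  r=1.3180  x^+=4.9238  v^+=1.4407  a^+=0.8116
step 2: x_pred=7.6848  r=-9.5448  x^+=0.9366  v^+=0.4789  a^+=-0.4313
step 3: x_pred=1.1867  r=-6.5367  x^+=-3.4347  v^+=-1.5421  a^+=-1.2826
step 4: x_pred=-6.7842  r=9.7642  x^+=0.1191  v^+=-1.1824  a^+=-0.0110
step 5: x_pred=-1.5231  r=1.2531  x^+=-0.6372  v^+=-0.9243  a^+=0.1521

v_post = -0.9243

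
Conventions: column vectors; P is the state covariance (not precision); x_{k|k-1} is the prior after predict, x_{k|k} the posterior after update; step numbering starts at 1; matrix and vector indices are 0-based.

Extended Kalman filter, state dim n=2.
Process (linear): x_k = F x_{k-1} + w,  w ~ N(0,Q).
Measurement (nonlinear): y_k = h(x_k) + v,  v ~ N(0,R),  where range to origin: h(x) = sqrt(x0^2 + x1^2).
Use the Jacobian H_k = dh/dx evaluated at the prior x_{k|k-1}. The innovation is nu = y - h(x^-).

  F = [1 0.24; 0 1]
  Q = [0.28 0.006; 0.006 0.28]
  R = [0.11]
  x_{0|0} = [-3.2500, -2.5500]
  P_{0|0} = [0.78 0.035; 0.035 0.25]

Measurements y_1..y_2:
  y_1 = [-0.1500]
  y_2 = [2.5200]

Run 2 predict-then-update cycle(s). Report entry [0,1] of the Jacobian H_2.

step 1: x^-=[-3.8620, -2.5500]  P^-=[1.0912 0.1010; 0.1010 0.5300]  H_jac=[-0.8345 -0.5510]  S=[1.1237]  K=[-0.8599; -0.3349]  nu=[-4.7779]  x^+=[0.2465, -0.9499]  P^+=[0.2603 -0.2226; -0.2226 0.4040]
step 2: x^-=[0.0185, -0.9499]  P^-=[0.4567 -0.1196; -0.1196 0.6840]  H_jac=[0.0195 -0.9998]  S=[0.7985]  K=[0.1609; -0.8593]  nu=[1.5699]  x^+=[0.2712, -2.2989]  P^+=[0.4361 -0.0092; -0.0092 0.0944]

H_jac[0,1] = -0.9998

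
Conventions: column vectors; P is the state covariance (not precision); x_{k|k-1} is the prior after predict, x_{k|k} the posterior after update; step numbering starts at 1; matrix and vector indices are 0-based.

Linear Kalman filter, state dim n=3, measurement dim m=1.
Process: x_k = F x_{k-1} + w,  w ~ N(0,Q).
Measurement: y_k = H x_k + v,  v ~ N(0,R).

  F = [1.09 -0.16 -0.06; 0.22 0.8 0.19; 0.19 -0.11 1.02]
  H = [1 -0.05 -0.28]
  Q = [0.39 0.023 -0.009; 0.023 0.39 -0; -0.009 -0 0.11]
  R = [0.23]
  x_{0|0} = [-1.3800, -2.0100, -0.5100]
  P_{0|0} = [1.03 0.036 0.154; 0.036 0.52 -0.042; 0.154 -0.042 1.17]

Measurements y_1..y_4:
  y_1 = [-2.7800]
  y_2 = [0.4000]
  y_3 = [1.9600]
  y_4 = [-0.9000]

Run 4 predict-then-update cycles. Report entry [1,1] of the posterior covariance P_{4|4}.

P_post[1,1] = 1.6726

step 1: x^-=[-1.1520, -2.0085, -0.5613]  P^-=[1.5978 0.2534 0.3125; 0.2534 0.8277 0.2354; 0.3125 0.2354 1.4384]  S=[1.7489]  K=[0.8563; 0.0835; -0.0583]  nu=[-1.8856]  x^+=[-2.7667, -2.1660, -0.4513]  P^+=[0.3153 0.1283 0.3999; 0.1283 0.8155 0.2439; 0.3999 0.2439 1.4324]
step 2: x^-=[-2.6420, -2.4272, -0.7477]  P^-=[0.6983 0.1437 0.3655; 0.1437 1.1316 0.5335; 0.3655 0.5335 1.7164]  S=[0.8616]  K=[0.6834; -0.0723; -0.1645]  nu=[2.7113]  x^+=[-0.7892, -2.6233, -1.1938]  P^+=[0.2960 0.1862 0.4624; 0.1862 1.1271 0.5232; 0.4624 0.5232 1.6931]
step 3: x^-=[-0.3689, -2.4991, -1.0791]  P^-=[0.6612 0.1349 0.3674; 0.1349 1.4501 0.8016; 0.3674 0.8016 1.9498]  S=[0.8509]  K=[0.6482; -0.1905; -0.2570]  nu=[1.9018]  x^+=[0.8639, -2.8613, -1.5678]  P^+=[0.3036 0.2399 0.5091; 0.2399 1.4192 0.7599; 0.5091 0.7599 1.8937]
step 4: x^-=[1.4935, -2.3969, -1.1202]  P^-=[0.6582 0.1325 0.3681; 0.1325 1.7394 1.0223; 0.3681 1.0223 2.1251]  S=[0.8684]  K=[0.6316; -0.2772; -0.3201]  nu=[-2.8270]  x^+=[-0.2922, -1.6132, -0.2152]  P^+=[0.3118 0.2845 0.5437; 0.2845 1.6726 0.9452; 0.5437 0.9452 2.0361]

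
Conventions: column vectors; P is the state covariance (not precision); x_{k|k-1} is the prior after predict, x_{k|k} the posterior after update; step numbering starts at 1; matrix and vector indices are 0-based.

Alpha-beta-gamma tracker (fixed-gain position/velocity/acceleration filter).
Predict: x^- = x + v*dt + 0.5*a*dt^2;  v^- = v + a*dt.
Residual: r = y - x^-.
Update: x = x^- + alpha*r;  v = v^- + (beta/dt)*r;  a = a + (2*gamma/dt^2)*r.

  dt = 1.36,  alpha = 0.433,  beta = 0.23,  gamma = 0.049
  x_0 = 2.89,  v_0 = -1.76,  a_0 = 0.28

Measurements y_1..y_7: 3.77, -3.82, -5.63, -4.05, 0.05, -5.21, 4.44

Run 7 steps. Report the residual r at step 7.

resid = 7.8217

step 1: x_pred=0.7553  r=3.0147  x^+=2.0607  v^+=-0.8694  a^+=0.4397
step 2: x_pred=1.2850  r=-5.1050  x^+=-0.9255  v^+=-1.1347  a^+=0.1692
step 3: x_pred=-2.3121  r=-3.3179  x^+=-3.7488  v^+=-1.4656  a^+=-0.0066
step 4: x_pred=-5.7481  r=1.6981  x^+=-5.0128  v^+=-1.1874  a^+=0.0834
step 5: x_pred=-6.5505  r=6.6005  x^+=-3.6925  v^+=0.0423  a^+=0.4331
step 6: x_pred=-3.2343  r=-1.9757  x^+=-4.0898  v^+=0.2973  a^+=0.3285
step 7: x_pred=-3.3817  r=7.8217  x^+=0.0051  v^+=2.0668  a^+=0.7429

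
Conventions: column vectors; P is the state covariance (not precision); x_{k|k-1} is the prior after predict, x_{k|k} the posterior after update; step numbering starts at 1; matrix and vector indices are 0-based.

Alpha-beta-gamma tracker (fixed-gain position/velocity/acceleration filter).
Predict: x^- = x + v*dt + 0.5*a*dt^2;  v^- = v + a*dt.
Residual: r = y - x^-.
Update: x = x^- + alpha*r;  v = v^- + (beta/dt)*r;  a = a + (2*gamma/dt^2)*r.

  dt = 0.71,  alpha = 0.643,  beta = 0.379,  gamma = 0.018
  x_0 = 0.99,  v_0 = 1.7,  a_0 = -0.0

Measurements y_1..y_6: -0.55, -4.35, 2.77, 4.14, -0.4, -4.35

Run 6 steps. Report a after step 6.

a_post = -0.5890

step 1: x_pred=2.1970  r=-2.7470  x^+=0.4307  v^+=0.2336  a^+=-0.1962
step 2: x_pred=0.5471  r=-4.8971  x^+=-2.6017  v^+=-2.5197  a^+=-0.5459
step 3: x_pred=-4.5283  r=7.2983  x^+=0.1645  v^+=0.9885  a^+=-0.0247
step 4: x_pred=0.8601  r=3.2799  x^+=2.9691  v^+=2.7218  a^+=0.2095
step 5: x_pred=4.9544  r=-5.3544  x^+=1.5115  v^+=0.0124  a^+=-0.1728
step 6: x_pred=1.4768  r=-5.8268  x^+=-2.2698  v^+=-3.2207  a^+=-0.5890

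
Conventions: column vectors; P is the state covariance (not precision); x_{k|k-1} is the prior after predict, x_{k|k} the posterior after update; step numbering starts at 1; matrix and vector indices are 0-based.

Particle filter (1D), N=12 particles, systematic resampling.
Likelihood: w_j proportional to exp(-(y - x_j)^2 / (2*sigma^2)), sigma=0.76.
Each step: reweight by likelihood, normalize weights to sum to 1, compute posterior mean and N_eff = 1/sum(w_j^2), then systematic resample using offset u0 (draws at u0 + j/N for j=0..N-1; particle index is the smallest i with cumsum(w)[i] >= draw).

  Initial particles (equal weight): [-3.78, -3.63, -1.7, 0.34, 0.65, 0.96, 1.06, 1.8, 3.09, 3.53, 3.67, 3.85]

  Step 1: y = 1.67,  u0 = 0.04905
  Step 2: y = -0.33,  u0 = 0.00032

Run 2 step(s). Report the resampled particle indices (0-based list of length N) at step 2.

step 1: w=[0.0000, 0.0000, 0.0000, 0.0665, 0.1250, 0.1988, 0.2229, 0.3031, 0.0537, 0.0154, 0.0096, 0.0050]  mean=1.3514  Neff=4.8940  idx=[3, 4, 5, 5, 5, 6, 6, 7, 7, 7, 7, 8]
step 2: w=[0.2976, 0.1911, 0.1039, 0.1039, 0.1039, 0.0824, 0.0824, 0.0086, 0.0086, 0.0086, 0.0086, 0.0000]  mean=0.7618  Neff=5.8344  idx=[0, 0, 0, 0, 1, 1, 2, 2, 3, 4, 5, 6]

resampled_idx = [0, 0, 0, 0, 1, 1, 2, 2, 3, 4, 5, 6]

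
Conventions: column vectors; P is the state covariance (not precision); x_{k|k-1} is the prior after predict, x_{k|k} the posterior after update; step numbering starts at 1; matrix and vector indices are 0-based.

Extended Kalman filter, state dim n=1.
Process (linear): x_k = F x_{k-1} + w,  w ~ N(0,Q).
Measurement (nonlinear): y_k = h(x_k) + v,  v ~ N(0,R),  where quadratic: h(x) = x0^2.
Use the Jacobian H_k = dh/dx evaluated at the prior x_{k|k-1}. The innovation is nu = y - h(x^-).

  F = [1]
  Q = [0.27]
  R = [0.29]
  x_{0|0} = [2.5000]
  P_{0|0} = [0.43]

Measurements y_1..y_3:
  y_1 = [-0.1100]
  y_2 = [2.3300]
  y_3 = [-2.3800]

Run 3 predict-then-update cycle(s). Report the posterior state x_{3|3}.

x_post = [0.1135]

step 1: x^-=[2.5000]  P^-=[0.7000]  H_jac=[5.0000]  S=[17.7900]  K=[0.1967]  nu=[-6.3600]  x^+=[1.2487]  P^+=[0.0114]
step 2: x^-=[1.2487]  P^-=[0.2814]  H_jac=[2.4975]  S=[2.0453]  K=[0.3436]  nu=[0.7707]  x^+=[1.5136]  P^+=[0.0399]
step 3: x^-=[1.5136]  P^-=[0.3099]  H_jac=[3.0271]  S=[3.1298]  K=[0.2997]  nu=[-4.6709]  x^+=[0.1135]  P^+=[0.0287]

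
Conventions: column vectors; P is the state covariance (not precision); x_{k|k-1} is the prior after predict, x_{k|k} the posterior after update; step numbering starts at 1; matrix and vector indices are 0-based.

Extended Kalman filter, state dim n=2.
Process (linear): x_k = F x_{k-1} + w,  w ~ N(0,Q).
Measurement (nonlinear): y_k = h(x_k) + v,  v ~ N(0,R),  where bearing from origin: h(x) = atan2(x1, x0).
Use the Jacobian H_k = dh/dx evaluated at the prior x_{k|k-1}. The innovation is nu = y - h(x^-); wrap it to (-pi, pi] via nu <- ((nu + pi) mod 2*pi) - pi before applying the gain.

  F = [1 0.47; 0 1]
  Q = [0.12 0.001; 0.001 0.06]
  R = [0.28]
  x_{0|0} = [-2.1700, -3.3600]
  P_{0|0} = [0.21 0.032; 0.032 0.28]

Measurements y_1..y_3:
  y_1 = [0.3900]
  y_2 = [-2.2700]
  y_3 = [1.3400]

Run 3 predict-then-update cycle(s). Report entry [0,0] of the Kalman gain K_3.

step 1: x^-=[-3.7492, -3.3600]  P^-=[0.4219 0.1646; 0.1646 0.3400]  H_jac=[0.1326 -0.1479]  S=[0.2884]  K=[0.1095; -0.0987]  nu=[2.8009]  x^+=[-3.4424, -3.6365]  P^+=[0.4185 0.1677; 0.1677 0.3372]
step 2: x^-=[-5.1516, -3.6365]  P^-=[0.7706 0.3272; 0.3272 0.3972]  H_jac=[0.0915 -0.1296]  S=[0.2854]  K=[0.0984; -0.0755]  nu=[0.2569]  x^+=[-5.1263, -3.6559]  P^+=[0.7678 0.3293; 0.3293 0.3956]
step 3: x^-=[-6.8446, -3.6559]  P^-=[1.2848 0.5162; 0.5162 0.4556]  H_jac=[0.0607 -0.1137]  S=[0.2835]  K=[0.0682; -0.0721]  nu=[-2.2922]  x^+=[-7.0009, -3.4906]  P^+=[1.2835 0.5176; 0.5176 0.4541]

K[0,0] = 0.0682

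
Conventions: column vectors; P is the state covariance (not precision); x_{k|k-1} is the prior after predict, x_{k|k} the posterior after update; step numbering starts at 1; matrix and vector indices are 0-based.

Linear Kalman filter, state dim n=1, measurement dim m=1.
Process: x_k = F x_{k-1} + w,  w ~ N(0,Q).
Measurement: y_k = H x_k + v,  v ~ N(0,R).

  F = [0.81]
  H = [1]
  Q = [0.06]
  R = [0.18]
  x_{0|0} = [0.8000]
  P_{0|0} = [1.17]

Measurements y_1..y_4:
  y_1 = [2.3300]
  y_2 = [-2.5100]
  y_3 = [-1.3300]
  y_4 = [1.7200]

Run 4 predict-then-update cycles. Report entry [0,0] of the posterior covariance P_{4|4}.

step 1: x^-=[0.6480]  P^-=[0.8276]  S=[1.0076]  K=[0.8214]  nu=[1.6820]  x^+=[2.0295]  P^+=[0.1478]
step 2: x^-=[1.6439]  P^-=[0.1570]  S=[0.3370]  K=[0.4659]  nu=[-4.1539]  x^+=[-0.2913]  P^+=[0.0839]
step 3: x^-=[-0.2360]  P^-=[0.1150]  S=[0.2950]  K=[0.3899]  nu=[-1.0940]  x^+=[-0.6625]  P^+=[0.0702]
step 4: x^-=[-0.5366]  P^-=[0.1060]  S=[0.2860]  K=[0.3707]  nu=[2.2566]  x^+=[0.3000]  P^+=[0.0667]

P_post[0,0] = 0.0667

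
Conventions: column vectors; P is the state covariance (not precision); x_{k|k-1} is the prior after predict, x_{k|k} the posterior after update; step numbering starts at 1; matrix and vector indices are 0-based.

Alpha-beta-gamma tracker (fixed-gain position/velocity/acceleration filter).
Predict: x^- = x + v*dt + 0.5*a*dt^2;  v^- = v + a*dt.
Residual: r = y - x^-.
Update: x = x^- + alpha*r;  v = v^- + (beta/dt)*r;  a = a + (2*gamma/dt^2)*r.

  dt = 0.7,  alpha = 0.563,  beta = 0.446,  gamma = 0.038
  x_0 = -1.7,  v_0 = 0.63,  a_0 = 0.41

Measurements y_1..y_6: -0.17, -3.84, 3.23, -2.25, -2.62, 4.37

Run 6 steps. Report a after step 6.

a_post = 0.6890

step 1: x_pred=-1.1585  r=0.9885  x^+=-0.6020  v^+=1.5468  a^+=0.5633
step 2: x_pred=0.6188  r=-4.4588  x^+=-1.8915  v^+=-0.8997  a^+=-0.1282
step 3: x_pred=-2.5527  r=5.7827  x^+=0.7029  v^+=2.6949  a^+=0.7687
step 4: x_pred=2.7777  r=-5.0277  x^+=-0.0529  v^+=0.0296  a^+=-0.0111
step 5: x_pred=-0.0349  r=-2.5851  x^+=-1.4903  v^+=-1.6253  a^+=-0.4121
step 6: x_pred=-2.7290  r=7.0990  x^+=1.2678  v^+=2.6093  a^+=0.6890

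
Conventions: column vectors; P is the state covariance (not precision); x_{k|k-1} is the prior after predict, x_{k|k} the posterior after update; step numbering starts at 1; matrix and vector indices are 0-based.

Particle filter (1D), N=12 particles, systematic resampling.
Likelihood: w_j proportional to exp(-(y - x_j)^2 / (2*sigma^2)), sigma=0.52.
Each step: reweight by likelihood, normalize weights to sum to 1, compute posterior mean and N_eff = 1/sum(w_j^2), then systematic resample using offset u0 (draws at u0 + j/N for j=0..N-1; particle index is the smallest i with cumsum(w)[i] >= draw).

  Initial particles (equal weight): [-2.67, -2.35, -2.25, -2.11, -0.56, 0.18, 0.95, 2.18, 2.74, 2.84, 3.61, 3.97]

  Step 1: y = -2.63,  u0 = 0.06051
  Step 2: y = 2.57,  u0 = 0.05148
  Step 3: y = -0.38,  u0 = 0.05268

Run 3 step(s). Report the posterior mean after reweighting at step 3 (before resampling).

step 1: w=[0.3082, 0.2674, 0.2367, 0.1875, 0.0001, 0.0000, 0.0000, 0.0000, 0.0000, 0.0000, 0.0000, 0.0000]  mean=-2.3798  Neff=3.8802  idx=[0, 0, 0, 1, 1, 1, 1, 2, 2, 2, 3, 3]
step 2: w=[0.0000, 0.0000, 0.0000, 0.0061, 0.0061, 0.0061, 0.0061, 0.0370, 0.0370, 0.0370, 0.4323, 0.4323]  mean=-2.1314  Neff=2.6451  idx=[7, 9, 10, 10, 10, 10, 10, 11, 11, 11, 11, 11]
step 3: w=[0.0365, 0.0365, 0.0927, 0.0927, 0.0927, 0.0927, 0.0927, 0.0927, 0.0927, 0.0927, 0.0927, 0.0927]  mean=-2.1202  Neff=11.2871  idx=[1, 2, 3, 4, 5, 6, 7, 8, 8, 9, 10, 11]

post_mean = -2.1202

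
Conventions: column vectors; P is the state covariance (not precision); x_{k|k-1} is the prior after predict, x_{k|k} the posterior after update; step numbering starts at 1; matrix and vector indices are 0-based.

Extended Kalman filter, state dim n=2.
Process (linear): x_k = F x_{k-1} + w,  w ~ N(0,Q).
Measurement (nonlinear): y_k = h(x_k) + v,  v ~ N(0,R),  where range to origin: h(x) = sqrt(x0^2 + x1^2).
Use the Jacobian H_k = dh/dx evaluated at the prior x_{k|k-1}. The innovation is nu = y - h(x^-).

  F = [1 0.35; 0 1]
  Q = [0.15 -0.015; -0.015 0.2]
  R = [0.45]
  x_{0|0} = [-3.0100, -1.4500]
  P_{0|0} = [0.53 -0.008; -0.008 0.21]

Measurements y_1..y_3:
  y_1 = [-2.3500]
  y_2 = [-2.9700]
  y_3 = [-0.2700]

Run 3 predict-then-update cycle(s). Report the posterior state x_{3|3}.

step 1: x^-=[-3.5175, -1.4500]  P^-=[0.7001 0.0505; 0.0505 0.4100]  H_jac=[-0.9245 -0.3811]  S=[1.1436]  K=[-0.5829; -0.1775]  nu=[-6.1546]  x^+=[0.0697, -0.3578]  P^+=[0.3116 -0.0678; -0.0678 0.3740]
step 2: x^-=[-0.0555, -0.3578]  P^-=[0.4600 0.0481; 0.0481 0.5740]  H_jac=[-0.1532 -0.9882]  S=[1.0359]  K=[-0.1139; -0.5547]  nu=[-3.3320]  x^+=[0.3242, 1.4904]  P^+=[0.4466 -0.0174; -0.0174 0.2553]
step 3: x^-=[0.8458, 1.4904]  P^-=[0.6157 0.0570; 0.0570 0.4553]  H_jac=[0.4936 0.8697]  S=[0.9933]  K=[0.3558; 0.4270]  nu=[-1.9837]  x^+=[0.1400, 0.6435]  P^+=[0.4899 -0.0939; -0.0939 0.2742]

x_post = [0.1400, 0.6435]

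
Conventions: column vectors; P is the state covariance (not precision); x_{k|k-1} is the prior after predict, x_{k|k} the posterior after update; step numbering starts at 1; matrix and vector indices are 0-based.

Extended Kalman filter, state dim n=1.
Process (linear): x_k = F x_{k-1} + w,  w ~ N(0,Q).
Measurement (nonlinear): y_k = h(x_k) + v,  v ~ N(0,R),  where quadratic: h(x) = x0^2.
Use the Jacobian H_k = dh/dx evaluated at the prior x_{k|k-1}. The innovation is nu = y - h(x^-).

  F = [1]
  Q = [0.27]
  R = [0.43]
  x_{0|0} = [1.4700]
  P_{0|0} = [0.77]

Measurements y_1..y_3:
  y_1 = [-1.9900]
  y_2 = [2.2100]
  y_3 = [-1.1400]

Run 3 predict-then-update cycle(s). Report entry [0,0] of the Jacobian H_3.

step 1: x^-=[1.4700]  P^-=[1.0400]  H_jac=[2.9400]  S=[9.4193]  K=[0.3246]  nu=[-4.1509]  x^+=[0.1226]  P^+=[0.0475]
step 2: x^-=[0.1226]  P^-=[0.3175]  H_jac=[0.2452]  S=[0.4491]  K=[0.1733]  nu=[2.1950]  x^+=[0.5030]  P^+=[0.3040]
step 3: x^-=[0.5030]  P^-=[0.5740]  H_jac=[1.0060]  S=[1.0109]  K=[0.5712]  nu=[-1.3930]  x^+=[-0.2927]  P^+=[0.2441]

H_jac[0,0] = 1.0060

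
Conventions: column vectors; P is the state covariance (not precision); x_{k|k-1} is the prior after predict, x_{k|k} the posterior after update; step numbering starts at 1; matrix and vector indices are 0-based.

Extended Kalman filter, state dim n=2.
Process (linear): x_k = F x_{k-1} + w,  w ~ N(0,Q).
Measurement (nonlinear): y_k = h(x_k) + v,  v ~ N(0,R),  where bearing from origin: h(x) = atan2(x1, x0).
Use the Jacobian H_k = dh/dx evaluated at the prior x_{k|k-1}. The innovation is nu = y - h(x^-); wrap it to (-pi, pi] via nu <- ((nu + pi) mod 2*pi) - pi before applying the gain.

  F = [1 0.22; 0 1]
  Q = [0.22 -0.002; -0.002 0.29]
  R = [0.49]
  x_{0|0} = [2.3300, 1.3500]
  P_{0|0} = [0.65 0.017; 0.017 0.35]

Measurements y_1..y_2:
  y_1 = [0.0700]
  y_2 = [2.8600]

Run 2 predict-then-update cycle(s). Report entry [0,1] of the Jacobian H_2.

step 1: x^-=[2.6270, 1.3500]  P^-=[0.8944 0.0920; 0.0920 0.6400]  H_jac=[-0.1548 0.3011]  S=[0.5609]  K=[-0.1974; 0.3182]  nu=[-0.4047]  x^+=[2.7069, 1.2212]  P^+=[0.8726 0.1272; 0.1272 0.5832]
step 2: x^-=[2.9755, 1.2212]  P^-=[1.1768 0.2535; 0.2535 0.8732]  H_jac=[-0.1180 0.2876]  S=[0.5614]  K=[-0.1175; 0.3940]  nu=[2.4705]  x^+=[2.6852, 2.1947]  P^+=[1.1690 0.2795; 0.2795 0.7860]

H_jac[0,1] = 0.2876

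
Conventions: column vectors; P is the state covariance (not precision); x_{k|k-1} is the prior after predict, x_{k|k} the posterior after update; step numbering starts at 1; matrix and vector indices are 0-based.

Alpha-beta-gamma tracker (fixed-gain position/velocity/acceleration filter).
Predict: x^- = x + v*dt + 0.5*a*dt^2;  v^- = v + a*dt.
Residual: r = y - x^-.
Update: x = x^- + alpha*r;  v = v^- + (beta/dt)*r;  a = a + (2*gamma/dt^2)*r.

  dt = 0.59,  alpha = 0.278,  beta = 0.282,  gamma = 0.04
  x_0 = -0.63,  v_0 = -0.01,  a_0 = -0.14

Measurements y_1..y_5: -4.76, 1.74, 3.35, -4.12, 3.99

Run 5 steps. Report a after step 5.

a_post = 1.0280

step 1: x_pred=-0.6603  r=-4.0997  x^+=-1.8000  v^+=-2.0521  a^+=-1.0822
step 2: x_pred=-3.1991  r=4.9391  x^+=-1.8260  v^+=-0.3299  a^+=0.0529
step 3: x_pred=-2.0115  r=5.3615  x^+=-0.5210  v^+=2.2639  a^+=1.2851
step 4: x_pred=1.0384  r=-5.1584  x^+=-0.3956  v^+=0.5566  a^+=0.0996
step 5: x_pred=-0.0499  r=4.0399  x^+=1.0732  v^+=2.5463  a^+=1.0280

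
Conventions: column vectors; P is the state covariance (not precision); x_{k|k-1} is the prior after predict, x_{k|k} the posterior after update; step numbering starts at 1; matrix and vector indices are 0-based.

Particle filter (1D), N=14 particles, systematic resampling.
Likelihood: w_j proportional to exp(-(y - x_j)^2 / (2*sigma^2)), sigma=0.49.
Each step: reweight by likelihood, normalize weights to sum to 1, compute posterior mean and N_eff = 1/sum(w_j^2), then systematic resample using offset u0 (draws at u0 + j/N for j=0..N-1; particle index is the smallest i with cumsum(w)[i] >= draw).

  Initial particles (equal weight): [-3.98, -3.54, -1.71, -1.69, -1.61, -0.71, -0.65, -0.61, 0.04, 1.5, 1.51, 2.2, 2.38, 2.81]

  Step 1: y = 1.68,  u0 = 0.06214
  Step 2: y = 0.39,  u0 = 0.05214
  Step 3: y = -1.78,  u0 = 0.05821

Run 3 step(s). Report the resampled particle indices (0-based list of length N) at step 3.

step 1: w=[0.0000, 0.0000, 0.0000, 0.0000, 0.0000, 0.0000, 0.0000, 0.0000, 0.0013, 0.3246, 0.3269, 0.1977, 0.1252, 0.0243]  mean=1.7818  Neff=3.7371  idx=[9, 9, 9, 9, 10, 10, 10, 10, 10, 11, 11, 11, 12, 13]
step 2: w=[0.1134, 0.1134, 0.1134, 0.1134, 0.1082, 0.1082, 0.1082, 0.1082, 0.1082, 0.0016, 0.0016, 0.0016, 0.0004, 0.0000]  mean=1.5091  Neff=9.0891  idx=[0, 1, 1, 2, 2, 3, 4, 4, 5, 6, 6, 7, 8, 8]
step 3: w=[0.0771, 0.0771, 0.0771, 0.0771, 0.0771, 0.0771, 0.0672, 0.0672, 0.0672, 0.0672, 0.0672, 0.0672, 0.0672, 0.0672]  mean=1.5054  Neff=13.9351  idx=[0, 1, 2, 3, 4, 5, 6, 7, 8, 9, 10, 11, 12, 13]

resampled_idx = [0, 1, 2, 3, 4, 5, 6, 7, 8, 9, 10, 11, 12, 13]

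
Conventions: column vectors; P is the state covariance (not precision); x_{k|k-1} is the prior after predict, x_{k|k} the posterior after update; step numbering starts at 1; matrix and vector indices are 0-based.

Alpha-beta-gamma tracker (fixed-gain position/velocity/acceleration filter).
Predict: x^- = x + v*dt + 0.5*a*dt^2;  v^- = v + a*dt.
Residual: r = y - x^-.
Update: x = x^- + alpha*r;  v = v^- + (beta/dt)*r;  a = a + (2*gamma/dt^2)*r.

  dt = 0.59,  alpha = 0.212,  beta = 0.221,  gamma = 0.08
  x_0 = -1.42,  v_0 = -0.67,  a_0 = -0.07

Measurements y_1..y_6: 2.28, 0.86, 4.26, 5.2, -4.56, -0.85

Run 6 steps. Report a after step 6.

a_post = -7.4347

step 1: x_pred=-1.8275  r=4.1075  x^+=-0.9567  v^+=0.8273  a^+=1.8180
step 2: x_pred=-0.1522  r=1.0122  x^+=0.0624  v^+=2.2790  a^+=2.2832
step 3: x_pred=1.8044  r=2.4556  x^+=2.3250  v^+=4.5459  a^+=3.4119
step 4: x_pred=5.6009  r=-0.4009  x^+=5.5159  v^+=6.4087  a^+=3.2276
step 5: x_pred=9.8588  r=-14.4188  x^+=6.8020  v^+=2.9121  a^+=-3.3998
step 6: x_pred=7.9284  r=-8.7784  x^+=6.0674  v^+=-2.3820  a^+=-7.4347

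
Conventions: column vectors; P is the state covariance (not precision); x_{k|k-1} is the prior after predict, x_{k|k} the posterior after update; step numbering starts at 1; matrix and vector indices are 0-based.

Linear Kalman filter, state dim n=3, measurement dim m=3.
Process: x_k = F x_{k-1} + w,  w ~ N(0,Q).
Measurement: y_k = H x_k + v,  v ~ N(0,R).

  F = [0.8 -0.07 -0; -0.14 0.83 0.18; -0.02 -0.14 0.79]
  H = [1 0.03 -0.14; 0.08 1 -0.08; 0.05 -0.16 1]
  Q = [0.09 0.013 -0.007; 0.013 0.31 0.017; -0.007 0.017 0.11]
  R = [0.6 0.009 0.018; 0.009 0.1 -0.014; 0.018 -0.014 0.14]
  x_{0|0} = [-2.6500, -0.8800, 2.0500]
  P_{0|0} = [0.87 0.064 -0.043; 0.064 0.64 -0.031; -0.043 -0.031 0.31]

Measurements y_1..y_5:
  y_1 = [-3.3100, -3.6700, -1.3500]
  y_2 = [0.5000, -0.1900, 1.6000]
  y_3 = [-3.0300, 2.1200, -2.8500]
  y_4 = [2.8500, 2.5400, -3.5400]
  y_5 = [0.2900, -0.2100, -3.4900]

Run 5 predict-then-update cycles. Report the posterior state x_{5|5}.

step 1: x^-=[-2.0584, 0.0096, 1.7957]  P^-=[0.6428 -0.0843 -0.0472; -0.0843 0.7560 -0.0253; -0.0472 -0.0253 0.3249]  S=[1.2582 0.0101 -0.0338; 0.0101 0.8534 -0.1907; -0.0338 -0.1907 0.4906]  K=[0.5149 -0.0361 0.0182; -0.0524 0.8889 0.0352; -0.0563 0.0921 0.6977]  nu=[-1.0005, -3.3713, -3.0412]  x^+=[-2.5071, -3.0419, -0.5801]  P^+=[0.3087 -0.0245 -0.0070; -0.0245 0.0905 0.0072; -0.0070 0.0072 0.0969]
step 2: x^-=[-1.7928, -2.2782, 0.0177]  P^-=[0.2907 -0.0444 -0.0132; -0.0444 0.3897 0.0264; -0.0132 0.0264 0.1708]  S=[0.8953 -0.0012 0.0021; -0.0012 0.4815 -0.0648; 0.0021 -0.0648 0.3125]  K=[0.3252 -0.0387 0.0169; -0.0397 0.8035 0.0447; -0.0417 0.0984 0.5518]  nu=[2.3636, 2.2330, 1.3074]  x^+=[-1.0883, -0.5194, 0.8602]  P^+=[0.1951 -0.0171 -0.0037; -0.0171 0.0814 0.0082; -0.0037 0.0082 0.0766]
step 3: x^-=[-0.8343, -0.1239, 0.7741]  P^-=[0.2172 -0.0257 -0.0102; -0.0257 0.3790 0.0245; -0.0102 0.0245 0.1577]  S=[0.8217 0.0112 0.0002; 0.0112 0.4735 -0.0633; 0.0002 -0.0633 0.2995]  K=[0.2654 -0.0207 0.0113; -0.0325 0.7986 0.0439; -0.0398 0.0954 0.5320]  nu=[-2.0836, 2.3725, -3.6022]  x^+=[-1.4770, 1.6805, -0.8327]  P^+=[0.1592 -0.0128 -0.0034; -0.0128 0.0806 0.0079; -0.0034 0.0079 0.0739]
step 4: x^-=[-1.2992, 1.4517, -0.8636]  P^-=[0.1937 -0.0187 -0.0099; -0.0187 0.3766 0.0239; -0.0099 0.0239 0.1560]  S=[0.7985 0.0162 -0.0016; 0.0162 0.4721 -0.0632; -0.0016 -0.0632 0.2978]  K=[0.2439 -0.0125 0.0080; -0.0297 0.7973 0.0439; -0.0397 0.0947 0.5293]  nu=[3.9848, 1.1232, -2.3792]  x^+=[-0.3605, 2.1247, -2.1748]  P^+=[0.1462 -0.0111 -0.0034; -0.0111 0.0804 0.0079; -0.0034 0.0079 0.0735]
step 5: x^-=[-0.4371, 1.4225, -2.0083]  P^-=[0.1852 -0.0161 -0.0099; -0.0161 0.3757 0.0238; -0.0099 0.0238 0.1558]  S=[0.7902 0.0182 -0.0024; 0.0182 0.4716 -0.0631; -0.0024 -0.0631 0.2975]  K=[0.2358 -0.0093 0.0064; -0.0286 0.7968 0.0440; -0.0398 0.0947 0.5289]  nu=[0.4033, -1.7582, -1.2322]  x^+=[-0.3335, -0.0442, -2.8426]  P^+=[0.1413 -0.0105 -0.0035; -0.0105 0.0803 0.0079; -0.0035 0.0079 0.0734]

x_post = [-0.3335, -0.0442, -2.8426]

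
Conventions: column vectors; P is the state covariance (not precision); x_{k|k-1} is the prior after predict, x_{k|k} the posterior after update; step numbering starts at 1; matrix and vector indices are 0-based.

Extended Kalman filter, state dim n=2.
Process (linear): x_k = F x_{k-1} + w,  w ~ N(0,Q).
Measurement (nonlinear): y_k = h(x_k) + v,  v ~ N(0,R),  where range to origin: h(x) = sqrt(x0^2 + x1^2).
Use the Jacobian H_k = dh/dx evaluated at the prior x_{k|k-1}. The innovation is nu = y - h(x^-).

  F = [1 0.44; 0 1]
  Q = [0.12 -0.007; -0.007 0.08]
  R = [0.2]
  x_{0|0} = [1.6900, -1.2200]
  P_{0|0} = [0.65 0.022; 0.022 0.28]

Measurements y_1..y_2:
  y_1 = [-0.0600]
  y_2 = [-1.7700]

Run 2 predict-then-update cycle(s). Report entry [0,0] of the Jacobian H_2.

H_jac[0,0] = -0.5177

step 1: x^-=[1.1532, -1.2200]  P^-=[0.8436 0.1382; 0.1382 0.3600]  H_jac=[0.6869 -0.7267]  S=[0.6502]  K=[0.7368; -0.2564]  nu=[-1.7388]  x^+=[-0.1278, -0.7742]  P^+=[0.4906 0.2610; 0.2610 0.3173]
step 2: x^-=[-0.4685, -0.7742]  P^-=[0.9017 0.3936; 0.3936 0.3973]  H_jac=[-0.5177 -0.8556]  S=[1.0812]  K=[-0.7433; -0.5028]  nu=[-2.6750]  x^+=[1.5197, 0.5709]  P^+=[0.3045 -0.0105; -0.0105 0.1239]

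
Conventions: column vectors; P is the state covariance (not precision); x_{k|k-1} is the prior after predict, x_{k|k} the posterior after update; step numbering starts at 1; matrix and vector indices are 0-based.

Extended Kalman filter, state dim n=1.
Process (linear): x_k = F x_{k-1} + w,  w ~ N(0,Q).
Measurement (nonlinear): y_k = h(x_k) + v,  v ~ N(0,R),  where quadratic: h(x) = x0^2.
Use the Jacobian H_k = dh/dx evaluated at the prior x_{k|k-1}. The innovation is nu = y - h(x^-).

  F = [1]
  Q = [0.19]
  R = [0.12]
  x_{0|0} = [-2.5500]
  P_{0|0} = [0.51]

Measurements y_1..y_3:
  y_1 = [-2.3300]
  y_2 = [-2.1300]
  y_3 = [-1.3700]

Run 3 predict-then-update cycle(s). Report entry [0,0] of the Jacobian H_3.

step 1: x^-=[-2.5500]  P^-=[0.7000]  H_jac=[-5.1000]  S=[18.3270]  K=[-0.1948]  nu=[-8.8325]  x^+=[-0.8295]  P^+=[0.0046]
step 2: x^-=[-0.8295]  P^-=[0.1946]  H_jac=[-1.6590]  S=[0.6555]  K=[-0.4924]  nu=[-2.8180]  x^+=[0.5582]  P^+=[0.0356]
step 3: x^-=[0.5582]  P^-=[0.2256]  H_jac=[1.1165]  S=[0.4012]  K=[0.6278]  nu=[-1.6816]  x^+=[-0.4975]  P^+=[0.0675]

H_jac[0,0] = 1.1165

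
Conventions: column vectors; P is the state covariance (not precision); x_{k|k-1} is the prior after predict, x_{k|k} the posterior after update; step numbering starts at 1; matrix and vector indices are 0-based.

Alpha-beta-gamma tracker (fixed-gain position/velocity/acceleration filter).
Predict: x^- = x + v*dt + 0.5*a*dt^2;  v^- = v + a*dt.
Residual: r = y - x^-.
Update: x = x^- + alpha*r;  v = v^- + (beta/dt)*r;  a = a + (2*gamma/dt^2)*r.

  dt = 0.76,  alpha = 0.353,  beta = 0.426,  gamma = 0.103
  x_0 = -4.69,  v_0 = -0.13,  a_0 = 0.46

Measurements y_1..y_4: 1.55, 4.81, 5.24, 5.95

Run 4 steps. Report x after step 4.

step 1: x_pred=-4.6560  r=6.2060  x^+=-2.4653  v^+=3.6982  a^+=2.6733
step 2: x_pred=1.1174  r=3.6926  x^+=2.4209  v^+=7.7997  a^+=3.9903
step 3: x_pred=9.5011  r=-4.2611  x^+=7.9969  v^+=8.4439  a^+=2.4706
step 4: x_pred=15.1278  r=-9.1778  x^+=11.8880  v^+=5.1771  a^+=-0.8027

x_post = 11.8880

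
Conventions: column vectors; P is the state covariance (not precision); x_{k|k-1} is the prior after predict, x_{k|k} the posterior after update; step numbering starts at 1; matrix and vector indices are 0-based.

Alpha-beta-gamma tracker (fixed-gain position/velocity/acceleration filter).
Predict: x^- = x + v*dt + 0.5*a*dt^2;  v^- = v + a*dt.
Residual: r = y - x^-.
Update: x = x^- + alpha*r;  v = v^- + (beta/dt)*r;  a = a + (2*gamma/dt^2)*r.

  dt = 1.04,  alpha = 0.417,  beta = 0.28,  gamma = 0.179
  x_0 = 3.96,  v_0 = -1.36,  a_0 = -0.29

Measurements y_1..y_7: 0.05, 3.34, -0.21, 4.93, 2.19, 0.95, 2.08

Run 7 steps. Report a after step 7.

a_post = -3.0027

step 1: x_pred=2.3888  r=-2.3388  x^+=1.4135  v^+=-2.2913  a^+=-1.0641
step 2: x_pred=-1.5449  r=4.8849  x^+=0.4921  v^+=-2.0828  a^+=0.5527
step 3: x_pred=-1.3751  r=1.1651  x^+=-0.8892  v^+=-1.1943  a^+=0.9384
step 4: x_pred=-1.6238  r=6.5538  x^+=1.1091  v^+=1.5461  a^+=3.1076
step 5: x_pred=4.3977  r=-2.2077  x^+=3.4771  v^+=4.1837  a^+=2.3769
step 6: x_pred=9.1135  r=-8.1635  x^+=5.7093  v^+=4.4577  a^+=-0.3252
step 7: x_pred=10.1695  r=-8.0895  x^+=6.7962  v^+=1.9416  a^+=-3.0027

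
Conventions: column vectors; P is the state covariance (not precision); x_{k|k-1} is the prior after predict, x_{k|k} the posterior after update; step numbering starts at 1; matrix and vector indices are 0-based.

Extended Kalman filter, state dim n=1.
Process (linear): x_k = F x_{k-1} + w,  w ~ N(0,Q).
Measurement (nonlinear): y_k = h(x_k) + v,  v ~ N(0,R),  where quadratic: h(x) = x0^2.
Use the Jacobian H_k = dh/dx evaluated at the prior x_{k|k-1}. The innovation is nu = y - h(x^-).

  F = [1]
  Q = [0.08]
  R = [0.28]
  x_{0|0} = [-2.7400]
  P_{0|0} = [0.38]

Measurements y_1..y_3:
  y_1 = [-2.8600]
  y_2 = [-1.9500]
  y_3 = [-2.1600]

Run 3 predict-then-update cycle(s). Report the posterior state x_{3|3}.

step 1: x^-=[-2.7400]  P^-=[0.4600]  H_jac=[-5.4800]  S=[14.0940]  K=[-0.1789]  nu=[-10.3676]  x^+=[-0.8857]  P^+=[0.0091]
step 2: x^-=[-0.8857]  P^-=[0.0891]  H_jac=[-1.7714]  S=[0.5597]  K=[-0.2821]  nu=[-2.7344]  x^+=[-0.1143]  P^+=[0.0446]
step 3: x^-=[-0.1143]  P^-=[0.1246]  H_jac=[-0.2285]  S=[0.2865]  K=[-0.0994]  nu=[-2.1731]  x^+=[0.1017]  P^+=[0.1218]

x_post = [0.1017]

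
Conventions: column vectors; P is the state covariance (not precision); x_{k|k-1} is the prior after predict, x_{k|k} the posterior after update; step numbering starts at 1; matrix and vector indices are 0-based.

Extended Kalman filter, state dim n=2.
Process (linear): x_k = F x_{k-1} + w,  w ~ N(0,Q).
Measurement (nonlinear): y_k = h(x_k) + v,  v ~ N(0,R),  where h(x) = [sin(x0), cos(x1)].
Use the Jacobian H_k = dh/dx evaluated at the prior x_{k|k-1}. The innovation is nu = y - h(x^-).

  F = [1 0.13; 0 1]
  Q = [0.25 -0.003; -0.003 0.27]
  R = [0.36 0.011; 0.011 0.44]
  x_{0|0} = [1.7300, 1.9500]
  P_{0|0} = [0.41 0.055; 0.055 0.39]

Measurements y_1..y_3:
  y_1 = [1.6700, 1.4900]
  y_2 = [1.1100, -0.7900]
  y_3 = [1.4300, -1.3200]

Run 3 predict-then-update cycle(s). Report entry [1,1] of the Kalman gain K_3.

K[1,1] = -0.5793

step 1: x^-=[1.9835, 1.9500]  P^-=[0.6809 0.1027; 0.1027 0.6600]  H_jac=[-0.4011 0.0000; 0.0000 -0.9290]  S=[0.4695 0.0493; 0.0493 1.0096]  K=[-0.5747 -0.0665; -0.0241 -0.6061]  nu=[0.7540, 1.8602]  x^+=[1.4266, 0.8043]  P^+=[0.5176 0.0383; 0.0383 0.2874]
step 2: x^-=[1.5312, 0.8043]  P^-=[0.7824 0.0726; 0.0726 0.5574]  H_jac=[0.0396 0.0000; 0.0000 -0.7203]  S=[0.3612 0.0089; 0.0089 0.7292]  K=[0.0876 -0.0728; 0.0216 -0.5509]  nu=[0.1108, -1.4836]  x^+=[1.6489, 1.6239]  P^+=[0.7759 0.0431; 0.0431 0.3361]
step 3: x^-=[1.8600, 1.6239]  P^-=[1.0428 0.0838; 0.0838 0.6061]  H_jac=[-0.2852 0.0000; 0.0000 -0.9986]  S=[0.4448 0.0349; 0.0349 1.0444]  K=[-0.6641 -0.0580; -0.0083 -0.5793]  nu=[0.4715, -1.2669]  x^+=[1.6204, 2.3539]  P^+=[0.8404 0.0329; 0.0329 0.2553]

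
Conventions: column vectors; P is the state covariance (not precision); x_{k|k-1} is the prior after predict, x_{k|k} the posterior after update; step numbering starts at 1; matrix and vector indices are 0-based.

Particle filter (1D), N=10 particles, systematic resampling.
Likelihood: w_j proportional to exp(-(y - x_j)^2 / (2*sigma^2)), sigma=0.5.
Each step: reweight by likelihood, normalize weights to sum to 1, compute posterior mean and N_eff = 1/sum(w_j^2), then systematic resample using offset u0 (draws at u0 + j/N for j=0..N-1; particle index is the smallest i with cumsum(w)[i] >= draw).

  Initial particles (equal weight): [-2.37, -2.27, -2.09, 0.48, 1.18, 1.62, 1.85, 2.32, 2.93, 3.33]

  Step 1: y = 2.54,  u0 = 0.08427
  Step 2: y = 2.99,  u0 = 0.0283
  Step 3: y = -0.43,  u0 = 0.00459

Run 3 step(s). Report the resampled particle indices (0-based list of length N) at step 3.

resampled_idx = [0, 0, 0, 0, 1, 1, 1, 2, 2, 2]

step 1: w=[0.0000, 0.0000, 0.0000, 0.0001, 0.0098, 0.0728, 0.1527, 0.3592, 0.2919, 0.1136]  mean=2.4787  Neff=3.9091  idx=[6, 6, 7, 7, 7, 7, 8, 8, 8, 9]
step 2: w=[0.0134, 0.0134, 0.0734, 0.0734, 0.0734, 0.0734, 0.1789, 0.1789, 0.1789, 0.1430]  mean=2.7791  Neff=7.2287  idx=[2, 3, 4, 6, 6, 7, 7, 8, 8, 9]
step 3: w=[0.3329, 0.3329, 0.3329, 0.0002, 0.0002, 0.0002, 0.0002, 0.0002, 0.0002, 0.0000]  mean=2.3207  Neff=3.0070  idx=[0, 0, 0, 0, 1, 1, 1, 2, 2, 2]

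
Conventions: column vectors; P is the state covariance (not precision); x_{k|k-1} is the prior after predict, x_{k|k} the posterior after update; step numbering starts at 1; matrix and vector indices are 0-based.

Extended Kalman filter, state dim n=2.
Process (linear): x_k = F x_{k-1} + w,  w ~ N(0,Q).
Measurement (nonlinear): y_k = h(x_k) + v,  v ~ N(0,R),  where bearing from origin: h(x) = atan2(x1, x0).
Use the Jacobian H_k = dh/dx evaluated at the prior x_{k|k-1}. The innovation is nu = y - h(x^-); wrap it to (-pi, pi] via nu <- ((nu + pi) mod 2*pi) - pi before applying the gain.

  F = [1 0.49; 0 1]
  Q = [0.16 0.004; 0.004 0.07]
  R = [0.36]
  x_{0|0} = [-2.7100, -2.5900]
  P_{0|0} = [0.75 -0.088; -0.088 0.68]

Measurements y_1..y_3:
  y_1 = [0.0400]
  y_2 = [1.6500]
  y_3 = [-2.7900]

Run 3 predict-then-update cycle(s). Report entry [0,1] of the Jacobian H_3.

H_jac[0,1] = -0.1222

step 1: x^-=[-3.9791, -2.5900]  P^-=[0.9870 0.2492; 0.2492 0.7500]  H_jac=[0.1149 -0.1765]  S=[0.3863]  K=[0.1797; -0.2686]  nu=[2.6046]  x^+=[-3.5110, -3.2896]  P^+=[0.9746 0.2678; 0.2678 0.7221]
step 2: x^-=[-5.1229, -3.2896]  P^-=[1.5704 0.6257; 0.6257 0.7921]  H_jac=[0.0887 -0.1382]  S=[0.3722]  K=[0.1421; -0.1450]  nu=[-2.0624]  x^+=[-5.4161, -2.9906]  P^+=[1.5629 0.6334; 0.6334 0.7843]
step 3: x^-=[-6.8815, -2.9906]  P^-=[2.5319 1.0217; 1.0217 0.8543]  H_jac=[0.0531 -0.1222]  S=[0.3666]  K=[0.0262; -0.1368]  nu=[-0.0584]  x^+=[-6.8830, -2.9826]  P^+=[2.5317 1.0230; 1.0230 0.8474]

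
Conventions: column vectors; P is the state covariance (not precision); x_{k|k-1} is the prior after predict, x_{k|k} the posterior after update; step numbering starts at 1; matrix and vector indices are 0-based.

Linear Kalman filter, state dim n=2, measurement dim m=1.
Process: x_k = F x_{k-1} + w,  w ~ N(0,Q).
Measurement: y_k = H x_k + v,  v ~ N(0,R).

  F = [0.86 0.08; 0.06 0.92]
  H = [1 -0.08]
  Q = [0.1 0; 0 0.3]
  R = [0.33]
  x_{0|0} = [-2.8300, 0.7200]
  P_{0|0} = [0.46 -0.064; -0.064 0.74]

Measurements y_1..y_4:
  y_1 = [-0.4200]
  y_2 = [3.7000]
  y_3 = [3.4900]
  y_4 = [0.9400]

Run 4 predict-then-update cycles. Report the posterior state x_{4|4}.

step 1: x^-=[-2.3762, 0.4926]  P^-=[0.4361 0.0273; 0.0273 0.9209]  S=[0.7677]  K=[0.5653; -0.0605]  nu=[1.9956]  x^+=[-1.2481, 0.3719]  P^+=[0.1908 0.0535; 0.0535 0.9181]
step 2: x^-=[-1.0436, 0.2673]  P^-=[0.2544 0.1200; 0.1200 1.0837]  S=[0.5721]  K=[0.4278; 0.0582]  nu=[4.7650]  x^+=[0.9951, 0.5447]  P^+=[0.1496 0.1058; 0.1058 1.0818]
step 3: x^-=[0.8993, 0.5608]  P^-=[0.2322 0.1715; 0.1715 1.2278]  S=[0.5426]  K=[0.4026; 0.1351]  nu=[2.6355]  x^+=[1.9604, 0.9169]  P^+=[0.1442 0.1420; 0.1420 1.2179]
step 4: x^-=[1.7593, 0.9611]  P^-=[0.2340 0.2101; 0.2101 1.3470]  S=[0.5390]  K=[0.4029; 0.1899]  nu=[-0.7424]  x^+=[1.4601, 0.8202]  P^+=[0.1465 0.1689; 0.1689 1.3276]

x_post = [1.4601, 0.8202]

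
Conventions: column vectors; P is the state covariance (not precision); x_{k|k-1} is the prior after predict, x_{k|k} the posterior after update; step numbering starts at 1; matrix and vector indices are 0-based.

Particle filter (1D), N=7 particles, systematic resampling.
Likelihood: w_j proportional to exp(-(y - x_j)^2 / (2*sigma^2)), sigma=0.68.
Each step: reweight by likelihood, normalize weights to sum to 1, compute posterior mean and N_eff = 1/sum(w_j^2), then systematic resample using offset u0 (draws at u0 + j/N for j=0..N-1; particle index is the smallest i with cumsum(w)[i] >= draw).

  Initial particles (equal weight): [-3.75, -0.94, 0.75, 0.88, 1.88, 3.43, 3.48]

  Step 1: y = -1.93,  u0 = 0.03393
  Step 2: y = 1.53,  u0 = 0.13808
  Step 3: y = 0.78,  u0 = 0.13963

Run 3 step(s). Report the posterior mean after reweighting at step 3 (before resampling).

step 1: w=[0.0742, 0.9241, 0.0011, 0.0005, 0.0000, 0.0000, 0.0000]  mean=-1.1457  Neff=1.1634  idx=[0, 1, 1, 1, 1, 1, 1]
step 2: w=[0.0000, 0.1667, 0.1667, 0.1667, 0.1667, 0.1667, 0.1667]  mean=-0.9400  Neff=6.0000  idx=[1, 2, 3, 4, 5, 6, 6]
step 3: w=[0.1429, 0.1429, 0.1429, 0.1429, 0.1429, 0.1429, 0.1429]  mean=-0.9400  Neff=7.0000  idx=[0, 1, 2, 3, 4, 5, 6]

post_mean = -0.9400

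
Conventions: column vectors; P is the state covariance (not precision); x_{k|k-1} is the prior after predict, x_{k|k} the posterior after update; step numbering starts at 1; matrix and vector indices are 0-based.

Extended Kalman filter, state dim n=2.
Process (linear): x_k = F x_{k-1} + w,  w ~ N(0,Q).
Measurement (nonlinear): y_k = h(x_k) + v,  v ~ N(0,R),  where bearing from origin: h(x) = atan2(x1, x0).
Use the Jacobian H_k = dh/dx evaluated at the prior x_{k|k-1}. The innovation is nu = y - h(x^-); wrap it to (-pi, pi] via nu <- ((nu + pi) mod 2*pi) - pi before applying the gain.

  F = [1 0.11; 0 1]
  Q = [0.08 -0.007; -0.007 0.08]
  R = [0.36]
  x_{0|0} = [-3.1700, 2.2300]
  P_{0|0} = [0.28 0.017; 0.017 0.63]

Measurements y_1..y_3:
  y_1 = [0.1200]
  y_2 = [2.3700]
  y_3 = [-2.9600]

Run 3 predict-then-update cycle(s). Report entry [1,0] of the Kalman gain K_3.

K[1,0] = -0.3385

step 1: x^-=[-2.9247, 2.2300]  P^-=[0.3714 0.0793; 0.0793 0.7100]  H_jac=[-0.1649 -0.2162]  S=[0.4089]  K=[-0.1916; -0.4074]  nu=[-2.3702]  x^+=[-2.4705, 3.1955]  P^+=[0.3563 0.0474; 0.0474 0.6421]
step 2: x^-=[-2.1190, 3.1955]  P^-=[0.4545 0.1110; 0.1110 0.7221]  H_jac=[-0.2174 -0.1441]  S=[0.4034]  K=[-0.2846; -0.3178]  nu=[0.2137]  x^+=[-2.1798, 3.1276]  P^+=[0.4219 0.0745; 0.0745 0.6814]
step 3: x^-=[-1.8357, 3.1276]  P^-=[0.5265 0.1425; 0.1425 0.7614]  H_jac=[-0.2378 -0.1396]  S=[0.4141]  K=[-0.3504; -0.3385]  nu=[1.2216]  x^+=[-2.2638, 2.7141]  P^+=[0.4757 0.0934; 0.0934 0.7139]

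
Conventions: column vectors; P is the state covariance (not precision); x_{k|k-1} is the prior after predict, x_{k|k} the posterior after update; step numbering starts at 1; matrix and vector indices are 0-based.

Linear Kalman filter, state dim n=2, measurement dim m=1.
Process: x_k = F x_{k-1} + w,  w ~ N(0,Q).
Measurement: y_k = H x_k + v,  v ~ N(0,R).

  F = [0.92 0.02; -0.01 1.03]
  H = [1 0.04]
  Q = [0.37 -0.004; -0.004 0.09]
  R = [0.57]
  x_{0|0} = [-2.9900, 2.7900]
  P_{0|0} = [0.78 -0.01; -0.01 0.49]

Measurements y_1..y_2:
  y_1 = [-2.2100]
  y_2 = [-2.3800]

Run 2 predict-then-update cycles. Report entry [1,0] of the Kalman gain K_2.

K[1,0] = 0.0130

step 1: x^-=[-2.6950, 2.9036]  P^-=[1.0300 -0.0106; -0.0106 0.6101]  S=[1.6002]  K=[0.6434; 0.0087]  nu=[0.3689]  x^+=[-2.4577, 2.9068]  P^+=[0.3675 -0.0195; -0.0195 0.6100]
step 2: x^-=[-2.2029, 3.0186]  P^-=[0.6806 -0.0133; -0.0133 0.7376]  S=[1.2507]  K=[0.5437; 0.0130]  nu=[-0.2978]  x^+=[-2.3649, 3.0147]  P^+=[0.3108 -0.0221; -0.0221 0.7374]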